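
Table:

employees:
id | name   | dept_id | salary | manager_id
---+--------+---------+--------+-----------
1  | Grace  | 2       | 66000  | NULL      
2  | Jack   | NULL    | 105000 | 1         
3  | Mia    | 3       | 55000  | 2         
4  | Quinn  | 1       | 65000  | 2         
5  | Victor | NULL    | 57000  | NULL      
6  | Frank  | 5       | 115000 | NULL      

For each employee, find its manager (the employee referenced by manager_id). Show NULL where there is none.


This is a self-join: employees is joined to a second copy of itself, matching each row's manager_id to another row's id. Use LEFT JOIN so rows with manager_id=NULL are kept.
  - employee 1 (Grace): manager_id=NULL -> NULL
  - employee 2 (Jack): manager_id=1 -> Grace
  - employee 3 (Mia): manager_id=2 -> Jack
  - employee 4 (Quinn): manager_id=2 -> Jack
  - employee 5 (Victor): manager_id=NULL -> NULL
  - employee 6 (Frank): manager_id=NULL -> NULL

SQL:
SELECT a.name AS item, b.name AS manager
FROM employees a
LEFT JOIN employees b ON a.manager_id = b.id

Result:
item   | manager
-------+--------
Grace  | NULL   
Jack   | Grace  
Mia    | Jack   
Quinn  | Jack   
Victor | NULL   
Frank  | NULL   


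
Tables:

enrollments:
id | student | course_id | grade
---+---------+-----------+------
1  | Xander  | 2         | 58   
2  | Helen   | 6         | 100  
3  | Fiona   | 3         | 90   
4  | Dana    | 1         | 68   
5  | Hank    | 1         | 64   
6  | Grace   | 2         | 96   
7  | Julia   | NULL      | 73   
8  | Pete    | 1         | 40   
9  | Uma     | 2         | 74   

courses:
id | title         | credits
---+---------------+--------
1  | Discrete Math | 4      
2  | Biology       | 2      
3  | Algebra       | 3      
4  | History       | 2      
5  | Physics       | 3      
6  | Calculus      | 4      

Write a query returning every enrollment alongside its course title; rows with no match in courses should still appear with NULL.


LEFT JOIN keeps every row from enrollments (the left table); where course_id has no match in courses, the course columns become NULL. Walk through each enrollment:
  - enrollment 1 (Xander): course_id=2 -> matches Biology
  - enrollment 2 (Helen): course_id=6 -> matches Calculus
  - enrollment 3 (Fiona): course_id=3 -> matches Algebra
  - enrollment 4 (Dana): course_id=1 -> matches Discrete Math
  - enrollment 5 (Hank): course_id=1 -> matches Discrete Math
  - enrollment 6 (Grace): course_id=2 -> matches Biology
  - enrollment 7 (Julia): course_id=NULL, no match -> kept with NULL
  - enrollment 8 (Pete): course_id=1 -> matches Discrete Math
  - enrollment 9 (Uma): course_id=2 -> matches Biology
All 9 rows appear; 1 has NULL course.

SQL:
SELECT a.student, b.title AS course
FROM enrollments a
LEFT JOIN courses b ON a.course_id = b.id

Result:
student | course       
--------+--------------
Xander  | Biology      
Helen   | Calculus     
Fiona   | Algebra      
Dana    | Discrete Math
Hank    | Discrete Math
Grace   | Biology      
Julia   | NULL         
Pete    | Discrete Math
Uma     | Biology      


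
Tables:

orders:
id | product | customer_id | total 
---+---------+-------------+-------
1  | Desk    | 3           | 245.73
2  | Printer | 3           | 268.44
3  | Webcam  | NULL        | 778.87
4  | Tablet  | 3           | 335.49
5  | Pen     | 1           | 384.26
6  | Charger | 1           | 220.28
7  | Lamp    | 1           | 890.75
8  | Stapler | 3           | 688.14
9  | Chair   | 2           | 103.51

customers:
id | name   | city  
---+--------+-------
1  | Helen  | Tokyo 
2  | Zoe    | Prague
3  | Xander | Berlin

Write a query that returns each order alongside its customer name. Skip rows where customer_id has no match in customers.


INNER JOIN keeps only orders rows whose customer_id matches an id in customers. Walk through each order:
  - order 1 (Desk): customer_id=3 -> matches Xander
  - order 2 (Printer): customer_id=3 -> matches Xander
  - order 3 (Webcam): customer_id=NULL, no match -> dropped
  - order 4 (Tablet): customer_id=3 -> matches Xander
  - order 5 (Pen): customer_id=1 -> matches Helen
  - order 6 (Charger): customer_id=1 -> matches Helen
  - order 7 (Lamp): customer_id=1 -> matches Helen
  - order 8 (Stapler): customer_id=3 -> matches Xander
  - order 9 (Chair): customer_id=2 -> matches Zoe
So 1 of 9 rows is dropped.

SQL:
SELECT a.product, b.name AS customer
FROM orders a
INNER JOIN customers b ON a.customer_id = b.id

Result:
product | customer
--------+---------
Desk    | Xander  
Printer | Xander  
Tablet  | Xander  
Pen     | Helen   
Charger | Helen   
Lamp    | Helen   
Stapler | Xander  
Chair   | Zoe     


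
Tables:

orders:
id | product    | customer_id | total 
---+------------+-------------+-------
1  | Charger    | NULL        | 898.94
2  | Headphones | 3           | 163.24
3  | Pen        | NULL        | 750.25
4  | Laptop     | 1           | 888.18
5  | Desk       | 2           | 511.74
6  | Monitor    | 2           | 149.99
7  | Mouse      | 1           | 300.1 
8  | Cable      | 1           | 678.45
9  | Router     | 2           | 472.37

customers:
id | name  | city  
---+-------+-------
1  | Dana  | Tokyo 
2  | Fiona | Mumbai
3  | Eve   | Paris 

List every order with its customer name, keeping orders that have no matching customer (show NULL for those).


LEFT JOIN keeps every row from orders (the left table); where customer_id has no match in customers, the customer columns become NULL. Walk through each order:
  - order 1 (Charger): customer_id=NULL, no match -> kept with NULL
  - order 2 (Headphones): customer_id=3 -> matches Eve
  - order 3 (Pen): customer_id=NULL, no match -> kept with NULL
  - order 4 (Laptop): customer_id=1 -> matches Dana
  - order 5 (Desk): customer_id=2 -> matches Fiona
  - order 6 (Monitor): customer_id=2 -> matches Fiona
  - order 7 (Mouse): customer_id=1 -> matches Dana
  - order 8 (Cable): customer_id=1 -> matches Dana
  - order 9 (Router): customer_id=2 -> matches Fiona
All 9 rows appear; 2 have NULL customer.

SQL:
SELECT a.product, b.name AS customer
FROM orders a
LEFT JOIN customers b ON a.customer_id = b.id

Result:
product    | customer
-----------+---------
Charger    | NULL    
Headphones | Eve     
Pen        | NULL    
Laptop     | Dana    
Desk       | Fiona   
Monitor    | Fiona   
Mouse      | Dana    
Cable      | Dana    
Router     | Fiona   


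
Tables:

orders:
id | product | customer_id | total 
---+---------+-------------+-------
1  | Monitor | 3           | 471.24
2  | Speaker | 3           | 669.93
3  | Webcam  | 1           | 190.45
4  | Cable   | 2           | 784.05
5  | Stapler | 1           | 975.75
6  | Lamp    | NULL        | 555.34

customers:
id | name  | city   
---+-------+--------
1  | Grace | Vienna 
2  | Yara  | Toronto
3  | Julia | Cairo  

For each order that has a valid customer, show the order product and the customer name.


INNER JOIN keeps only orders rows whose customer_id matches an id in customers. Walk through each order:
  - order 1 (Monitor): customer_id=3 -> matches Julia
  - order 2 (Speaker): customer_id=3 -> matches Julia
  - order 3 (Webcam): customer_id=1 -> matches Grace
  - order 4 (Cable): customer_id=2 -> matches Yara
  - order 5 (Stapler): customer_id=1 -> matches Grace
  - order 6 (Lamp): customer_id=NULL, no match -> dropped
So 1 of 6 rows is dropped.

SQL:
SELECT a.product, b.name AS customer
FROM orders a
INNER JOIN customers b ON a.customer_id = b.id

Result:
product | customer
--------+---------
Monitor | Julia   
Speaker | Julia   
Webcam  | Grace   
Cable   | Yara    
Stapler | Grace   


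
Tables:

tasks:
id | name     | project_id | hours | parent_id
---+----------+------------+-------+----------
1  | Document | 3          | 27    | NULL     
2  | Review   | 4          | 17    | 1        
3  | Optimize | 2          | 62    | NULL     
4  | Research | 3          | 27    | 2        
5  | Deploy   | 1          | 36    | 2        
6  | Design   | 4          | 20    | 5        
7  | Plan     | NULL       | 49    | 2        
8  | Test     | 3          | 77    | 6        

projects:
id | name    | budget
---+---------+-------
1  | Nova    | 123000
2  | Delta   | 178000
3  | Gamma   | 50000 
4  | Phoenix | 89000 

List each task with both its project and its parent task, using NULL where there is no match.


Two LEFT JOINs from the same base table tasks: one to projects via project_id, one to tasks itself via parent_id. Both are LEFT so every task is preserved.
Match against projects:
  - task 1 (Document): project_id=3 -> matches Gamma
  - task 2 (Review): project_id=4 -> matches Phoenix
  - task 3 (Optimize): project_id=2 -> matches Delta
  - task 4 (Research): project_id=3 -> matches Gamma
  - task 5 (Deploy): project_id=1 -> matches Nova
  - task 6 (Design): project_id=4 -> matches Phoenix
  - task 7 (Plan): project_id=NULL, no match -> kept with NULL
  - task 8 (Test): project_id=3 -> matches Gamma
Match against tasks (self):
  - task 1 (Document): parent_id=NULL -> NULL
  - task 2 (Review): parent_id=1 -> Document
  - task 3 (Optimize): parent_id=NULL -> NULL
  - task 4 (Research): parent_id=2 -> Review
  - task 5 (Deploy): parent_id=2 -> Review
  - task 6 (Design): parent_id=5 -> Deploy
  - task 7 (Plan): parent_id=2 -> Review
  - task 8 (Test): parent_id=6 -> Design

SQL:
SELECT a.name, b.name AS project, c.name AS parent
FROM tasks a
LEFT JOIN projects b ON a.project_id = b.id
LEFT JOIN tasks c ON a.parent_id = c.id

Result:
name     | project | parent  
---------+---------+---------
Document | Gamma   | NULL    
Review   | Phoenix | Document
Optimize | Delta   | NULL    
Research | Gamma   | Review  
Deploy   | Nova    | Review  
Design   | Phoenix | Deploy  
Plan     | NULL    | Review  
Test     | Gamma   | Design  


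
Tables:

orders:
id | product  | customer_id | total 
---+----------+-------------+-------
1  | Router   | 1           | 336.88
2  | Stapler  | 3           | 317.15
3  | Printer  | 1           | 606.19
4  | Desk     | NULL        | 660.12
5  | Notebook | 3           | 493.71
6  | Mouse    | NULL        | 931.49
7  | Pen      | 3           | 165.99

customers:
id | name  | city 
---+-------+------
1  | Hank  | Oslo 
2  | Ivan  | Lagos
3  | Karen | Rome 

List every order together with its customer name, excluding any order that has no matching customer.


INNER JOIN keeps only orders rows whose customer_id matches an id in customers. Walk through each order:
  - order 1 (Router): customer_id=1 -> matches Hank
  - order 2 (Stapler): customer_id=3 -> matches Karen
  - order 3 (Printer): customer_id=1 -> matches Hank
  - order 4 (Desk): customer_id=NULL, no match -> dropped
  - order 5 (Notebook): customer_id=3 -> matches Karen
  - order 6 (Mouse): customer_id=NULL, no match -> dropped
  - order 7 (Pen): customer_id=3 -> matches Karen
So 2 of 7 rows are dropped.

SQL:
SELECT a.product, b.name AS customer
FROM orders a
INNER JOIN customers b ON a.customer_id = b.id

Result:
product  | customer
---------+---------
Router   | Hank    
Stapler  | Karen   
Printer  | Hank    
Notebook | Karen   
Pen      | Karen   


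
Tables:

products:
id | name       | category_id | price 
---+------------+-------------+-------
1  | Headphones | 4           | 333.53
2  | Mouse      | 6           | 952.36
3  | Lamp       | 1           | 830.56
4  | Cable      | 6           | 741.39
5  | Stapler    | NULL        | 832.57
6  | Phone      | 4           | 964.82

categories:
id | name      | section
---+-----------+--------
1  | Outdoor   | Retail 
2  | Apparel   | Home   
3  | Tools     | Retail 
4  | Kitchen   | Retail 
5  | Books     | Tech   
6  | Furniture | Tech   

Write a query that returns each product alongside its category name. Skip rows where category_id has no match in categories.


INNER JOIN keeps only products rows whose category_id matches an id in categories. Walk through each product:
  - product 1 (Headphones): category_id=4 -> matches Kitchen
  - product 2 (Mouse): category_id=6 -> matches Furniture
  - product 3 (Lamp): category_id=1 -> matches Outdoor
  - product 4 (Cable): category_id=6 -> matches Furniture
  - product 5 (Stapler): category_id=NULL, no match -> dropped
  - product 6 (Phone): category_id=4 -> matches Kitchen
So 1 of 6 rows is dropped.

SQL:
SELECT a.name, b.name AS category
FROM products a
INNER JOIN categories b ON a.category_id = b.id

Result:
name       | category 
-----------+----------
Headphones | Kitchen  
Mouse      | Furniture
Lamp       | Outdoor  
Cable      | Furniture
Phone      | Kitchen  


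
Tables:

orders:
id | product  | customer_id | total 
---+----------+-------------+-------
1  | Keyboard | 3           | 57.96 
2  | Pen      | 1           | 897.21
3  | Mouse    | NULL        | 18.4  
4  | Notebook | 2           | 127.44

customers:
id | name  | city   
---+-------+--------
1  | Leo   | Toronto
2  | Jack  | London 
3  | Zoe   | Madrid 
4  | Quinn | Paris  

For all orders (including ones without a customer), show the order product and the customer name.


LEFT JOIN keeps every row from orders (the left table); where customer_id has no match in customers, the customer columns become NULL. Walk through each order:
  - order 1 (Keyboard): customer_id=3 -> matches Zoe
  - order 2 (Pen): customer_id=1 -> matches Leo
  - order 3 (Mouse): customer_id=NULL, no match -> kept with NULL
  - order 4 (Notebook): customer_id=2 -> matches Jack
All 4 rows appear; 1 has NULL customer.

SQL:
SELECT a.product, b.name AS customer
FROM orders a
LEFT JOIN customers b ON a.customer_id = b.id

Result:
product  | customer
---------+---------
Keyboard | Zoe     
Pen      | Leo     
Mouse    | NULL    
Notebook | Jack    


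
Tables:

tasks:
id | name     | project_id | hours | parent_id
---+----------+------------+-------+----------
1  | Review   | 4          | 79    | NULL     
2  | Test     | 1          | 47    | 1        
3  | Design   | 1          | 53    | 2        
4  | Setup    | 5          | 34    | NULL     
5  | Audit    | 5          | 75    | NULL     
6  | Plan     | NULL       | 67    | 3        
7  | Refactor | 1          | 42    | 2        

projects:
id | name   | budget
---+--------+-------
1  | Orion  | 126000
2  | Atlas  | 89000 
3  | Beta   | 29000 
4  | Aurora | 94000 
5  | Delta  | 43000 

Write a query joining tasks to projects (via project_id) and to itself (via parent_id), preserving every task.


Two LEFT JOINs from the same base table tasks: one to projects via project_id, one to tasks itself via parent_id. Both are LEFT so every task is preserved.
Match against projects:
  - task 1 (Review): project_id=4 -> matches Aurora
  - task 2 (Test): project_id=1 -> matches Orion
  - task 3 (Design): project_id=1 -> matches Orion
  - task 4 (Setup): project_id=5 -> matches Delta
  - task 5 (Audit): project_id=5 -> matches Delta
  - task 6 (Plan): project_id=NULL, no match -> kept with NULL
  - task 7 (Refactor): project_id=1 -> matches Orion
Match against tasks (self):
  - task 1 (Review): parent_id=NULL -> NULL
  - task 2 (Test): parent_id=1 -> Review
  - task 3 (Design): parent_id=2 -> Test
  - task 4 (Setup): parent_id=NULL -> NULL
  - task 5 (Audit): parent_id=NULL -> NULL
  - task 6 (Plan): parent_id=3 -> Design
  - task 7 (Refactor): parent_id=2 -> Test

SQL:
SELECT a.name, b.name AS project, c.name AS parent
FROM tasks a
LEFT JOIN projects b ON a.project_id = b.id
LEFT JOIN tasks c ON a.parent_id = c.id

Result:
name     | project | parent
---------+---------+-------
Review   | Aurora  | NULL  
Test     | Orion   | Review
Design   | Orion   | Test  
Setup    | Delta   | NULL  
Audit    | Delta   | NULL  
Plan     | NULL    | Design
Refactor | Orion   | Test  


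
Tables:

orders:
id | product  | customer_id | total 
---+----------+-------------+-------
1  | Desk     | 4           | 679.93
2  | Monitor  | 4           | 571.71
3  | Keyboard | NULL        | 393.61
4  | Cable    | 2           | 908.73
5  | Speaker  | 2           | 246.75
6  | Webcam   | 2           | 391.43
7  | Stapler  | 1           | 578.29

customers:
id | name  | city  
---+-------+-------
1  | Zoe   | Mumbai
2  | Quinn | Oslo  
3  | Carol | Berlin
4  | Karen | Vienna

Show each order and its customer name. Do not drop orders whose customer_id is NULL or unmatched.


LEFT JOIN keeps every row from orders (the left table); where customer_id has no match in customers, the customer columns become NULL. Walk through each order:
  - order 1 (Desk): customer_id=4 -> matches Karen
  - order 2 (Monitor): customer_id=4 -> matches Karen
  - order 3 (Keyboard): customer_id=NULL, no match -> kept with NULL
  - order 4 (Cable): customer_id=2 -> matches Quinn
  - order 5 (Speaker): customer_id=2 -> matches Quinn
  - order 6 (Webcam): customer_id=2 -> matches Quinn
  - order 7 (Stapler): customer_id=1 -> matches Zoe
All 7 rows appear; 1 has NULL customer.

SQL:
SELECT a.product, b.name AS customer
FROM orders a
LEFT JOIN customers b ON a.customer_id = b.id

Result:
product  | customer
---------+---------
Desk     | Karen   
Monitor  | Karen   
Keyboard | NULL    
Cable    | Quinn   
Speaker  | Quinn   
Webcam   | Quinn   
Stapler  | Zoe     


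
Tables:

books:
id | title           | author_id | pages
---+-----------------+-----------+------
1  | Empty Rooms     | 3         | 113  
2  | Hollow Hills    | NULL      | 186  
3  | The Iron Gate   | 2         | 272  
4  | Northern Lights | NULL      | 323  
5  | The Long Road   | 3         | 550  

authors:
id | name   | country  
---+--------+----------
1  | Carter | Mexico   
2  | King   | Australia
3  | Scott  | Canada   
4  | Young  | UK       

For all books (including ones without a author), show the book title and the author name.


LEFT JOIN keeps every row from books (the left table); where author_id has no match in authors, the author columns become NULL. Walk through each book:
  - book 1 (Empty Rooms): author_id=3 -> matches Scott
  - book 2 (Hollow Hills): author_id=NULL, no match -> kept with NULL
  - book 3 (The Iron Gate): author_id=2 -> matches King
  - book 4 (Northern Lights): author_id=NULL, no match -> kept with NULL
  - book 5 (The Long Road): author_id=3 -> matches Scott
All 5 rows appear; 2 have NULL author.

SQL:
SELECT a.title, b.name AS author
FROM books a
LEFT JOIN authors b ON a.author_id = b.id

Result:
title           | author
----------------+-------
Empty Rooms     | Scott 
Hollow Hills    | NULL  
The Iron Gate   | King  
Northern Lights | NULL  
The Long Road   | Scott 


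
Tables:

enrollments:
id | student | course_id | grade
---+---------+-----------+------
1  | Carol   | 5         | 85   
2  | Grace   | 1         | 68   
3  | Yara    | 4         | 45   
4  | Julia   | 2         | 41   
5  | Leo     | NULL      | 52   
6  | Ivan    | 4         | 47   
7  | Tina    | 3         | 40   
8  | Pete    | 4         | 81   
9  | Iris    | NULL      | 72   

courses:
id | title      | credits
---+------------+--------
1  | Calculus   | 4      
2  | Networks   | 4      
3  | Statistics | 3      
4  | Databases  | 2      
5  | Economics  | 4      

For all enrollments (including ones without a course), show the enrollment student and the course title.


LEFT JOIN keeps every row from enrollments (the left table); where course_id has no match in courses, the course columns become NULL. Walk through each enrollment:
  - enrollment 1 (Carol): course_id=5 -> matches Economics
  - enrollment 2 (Grace): course_id=1 -> matches Calculus
  - enrollment 3 (Yara): course_id=4 -> matches Databases
  - enrollment 4 (Julia): course_id=2 -> matches Networks
  - enrollment 5 (Leo): course_id=NULL, no match -> kept with NULL
  - enrollment 6 (Ivan): course_id=4 -> matches Databases
  - enrollment 7 (Tina): course_id=3 -> matches Statistics
  - enrollment 8 (Pete): course_id=4 -> matches Databases
  - enrollment 9 (Iris): course_id=NULL, no match -> kept with NULL
All 9 rows appear; 2 have NULL course.

SQL:
SELECT a.student, b.title AS course
FROM enrollments a
LEFT JOIN courses b ON a.course_id = b.id

Result:
student | course    
--------+-----------
Carol   | Economics 
Grace   | Calculus  
Yara    | Databases 
Julia   | Networks  
Leo     | NULL      
Ivan    | Databases 
Tina    | Statistics
Pete    | Databases 
Iris    | NULL      


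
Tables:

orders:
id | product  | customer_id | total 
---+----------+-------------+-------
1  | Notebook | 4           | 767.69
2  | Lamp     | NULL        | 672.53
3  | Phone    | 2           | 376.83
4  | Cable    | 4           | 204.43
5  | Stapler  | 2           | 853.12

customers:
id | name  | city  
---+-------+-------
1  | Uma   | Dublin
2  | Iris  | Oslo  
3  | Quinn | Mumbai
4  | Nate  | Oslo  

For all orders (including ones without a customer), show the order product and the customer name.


LEFT JOIN keeps every row from orders (the left table); where customer_id has no match in customers, the customer columns become NULL. Walk through each order:
  - order 1 (Notebook): customer_id=4 -> matches Nate
  - order 2 (Lamp): customer_id=NULL, no match -> kept with NULL
  - order 3 (Phone): customer_id=2 -> matches Iris
  - order 4 (Cable): customer_id=4 -> matches Nate
  - order 5 (Stapler): customer_id=2 -> matches Iris
All 5 rows appear; 1 has NULL customer.

SQL:
SELECT a.product, b.name AS customer
FROM orders a
LEFT JOIN customers b ON a.customer_id = b.id

Result:
product  | customer
---------+---------
Notebook | Nate    
Lamp     | NULL    
Phone    | Iris    
Cable    | Nate    
Stapler  | Iris    


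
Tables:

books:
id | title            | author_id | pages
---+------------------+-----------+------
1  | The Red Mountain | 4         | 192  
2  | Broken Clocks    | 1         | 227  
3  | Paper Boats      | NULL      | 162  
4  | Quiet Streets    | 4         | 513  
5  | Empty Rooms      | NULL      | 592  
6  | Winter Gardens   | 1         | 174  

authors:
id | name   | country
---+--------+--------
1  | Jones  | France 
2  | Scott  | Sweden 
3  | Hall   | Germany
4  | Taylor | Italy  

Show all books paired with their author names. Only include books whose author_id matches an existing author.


INNER JOIN keeps only books rows whose author_id matches an id in authors. Walk through each book:
  - book 1 (The Red Mountain): author_id=4 -> matches Taylor
  - book 2 (Broken Clocks): author_id=1 -> matches Jones
  - book 3 (Paper Boats): author_id=NULL, no match -> dropped
  - book 4 (Quiet Streets): author_id=4 -> matches Taylor
  - book 5 (Empty Rooms): author_id=NULL, no match -> dropped
  - book 6 (Winter Gardens): author_id=1 -> matches Jones
So 2 of 6 rows are dropped.

SQL:
SELECT a.title, b.name AS author
FROM books a
INNER JOIN authors b ON a.author_id = b.id

Result:
title            | author
-----------------+-------
The Red Mountain | Taylor
Broken Clocks    | Jones 
Quiet Streets    | Taylor
Winter Gardens   | Jones 


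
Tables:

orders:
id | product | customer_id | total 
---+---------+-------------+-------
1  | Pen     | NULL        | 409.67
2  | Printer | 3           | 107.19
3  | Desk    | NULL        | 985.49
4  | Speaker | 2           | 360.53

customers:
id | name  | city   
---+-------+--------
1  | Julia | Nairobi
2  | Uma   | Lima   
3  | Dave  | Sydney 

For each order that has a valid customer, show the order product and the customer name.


INNER JOIN keeps only orders rows whose customer_id matches an id in customers. Walk through each order:
  - order 1 (Pen): customer_id=NULL, no match -> dropped
  - order 2 (Printer): customer_id=3 -> matches Dave
  - order 3 (Desk): customer_id=NULL, no match -> dropped
  - order 4 (Speaker): customer_id=2 -> matches Uma
So 2 of 4 rows are dropped.

SQL:
SELECT a.product, b.name AS customer
FROM orders a
INNER JOIN customers b ON a.customer_id = b.id

Result:
product | customer
--------+---------
Printer | Dave    
Speaker | Uma     


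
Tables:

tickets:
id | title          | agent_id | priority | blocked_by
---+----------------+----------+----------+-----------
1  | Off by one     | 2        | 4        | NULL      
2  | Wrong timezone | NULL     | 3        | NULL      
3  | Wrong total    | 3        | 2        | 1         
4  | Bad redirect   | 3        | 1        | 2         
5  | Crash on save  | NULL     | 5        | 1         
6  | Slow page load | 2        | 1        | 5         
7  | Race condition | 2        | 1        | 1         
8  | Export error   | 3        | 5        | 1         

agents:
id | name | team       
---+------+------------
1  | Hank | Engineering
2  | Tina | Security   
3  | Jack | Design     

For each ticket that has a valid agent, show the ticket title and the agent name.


INNER JOIN keeps only tickets rows whose agent_id matches an id in agents. Walk through each ticket:
  - ticket 1 (Off by one): agent_id=2 -> matches Tina
  - ticket 2 (Wrong timezone): agent_id=NULL, no match -> dropped
  - ticket 3 (Wrong total): agent_id=3 -> matches Jack
  - ticket 4 (Bad redirect): agent_id=3 -> matches Jack
  - ticket 5 (Crash on save): agent_id=NULL, no match -> dropped
  - ticket 6 (Slow page load): agent_id=2 -> matches Tina
  - ticket 7 (Race condition): agent_id=2 -> matches Tina
  - ticket 8 (Export error): agent_id=3 -> matches Jack
So 2 of 8 rows are dropped.

SQL:
SELECT a.title, b.name AS agent
FROM tickets a
INNER JOIN agents b ON a.agent_id = b.id

Result:
title          | agent
---------------+------
Off by one     | Tina 
Wrong total    | Jack 
Bad redirect   | Jack 
Slow page load | Tina 
Race condition | Tina 
Export error   | Jack 


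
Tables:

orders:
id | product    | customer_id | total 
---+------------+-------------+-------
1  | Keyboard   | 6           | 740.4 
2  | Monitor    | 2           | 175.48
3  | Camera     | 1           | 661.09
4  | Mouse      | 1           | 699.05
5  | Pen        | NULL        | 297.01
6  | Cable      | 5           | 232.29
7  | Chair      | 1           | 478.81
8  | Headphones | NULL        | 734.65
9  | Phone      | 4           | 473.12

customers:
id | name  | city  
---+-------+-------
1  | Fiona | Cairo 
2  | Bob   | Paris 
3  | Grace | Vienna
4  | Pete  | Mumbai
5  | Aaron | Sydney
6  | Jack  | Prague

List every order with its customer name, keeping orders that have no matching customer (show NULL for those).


LEFT JOIN keeps every row from orders (the left table); where customer_id has no match in customers, the customer columns become NULL. Walk through each order:
  - order 1 (Keyboard): customer_id=6 -> matches Jack
  - order 2 (Monitor): customer_id=2 -> matches Bob
  - order 3 (Camera): customer_id=1 -> matches Fiona
  - order 4 (Mouse): customer_id=1 -> matches Fiona
  - order 5 (Pen): customer_id=NULL, no match -> kept with NULL
  - order 6 (Cable): customer_id=5 -> matches Aaron
  - order 7 (Chair): customer_id=1 -> matches Fiona
  - order 8 (Headphones): customer_id=NULL, no match -> kept with NULL
  - order 9 (Phone): customer_id=4 -> matches Pete
All 9 rows appear; 2 have NULL customer.

SQL:
SELECT a.product, b.name AS customer
FROM orders a
LEFT JOIN customers b ON a.customer_id = b.id

Result:
product    | customer
-----------+---------
Keyboard   | Jack    
Monitor    | Bob     
Camera     | Fiona   
Mouse      | Fiona   
Pen        | NULL    
Cable      | Aaron   
Chair      | Fiona   
Headphones | NULL    
Phone      | Pete    


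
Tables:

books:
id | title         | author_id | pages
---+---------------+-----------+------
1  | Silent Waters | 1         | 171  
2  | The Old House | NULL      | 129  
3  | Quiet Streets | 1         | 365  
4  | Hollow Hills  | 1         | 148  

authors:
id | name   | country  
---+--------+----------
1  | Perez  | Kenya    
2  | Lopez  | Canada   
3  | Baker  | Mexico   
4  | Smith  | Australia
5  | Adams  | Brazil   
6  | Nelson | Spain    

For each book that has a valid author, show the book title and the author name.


INNER JOIN keeps only books rows whose author_id matches an id in authors. Walk through each book:
  - book 1 (Silent Waters): author_id=1 -> matches Perez
  - book 2 (The Old House): author_id=NULL, no match -> dropped
  - book 3 (Quiet Streets): author_id=1 -> matches Perez
  - book 4 (Hollow Hills): author_id=1 -> matches Perez
So 1 of 4 rows is dropped.

SQL:
SELECT a.title, b.name AS author
FROM books a
INNER JOIN authors b ON a.author_id = b.id

Result:
title         | author
--------------+-------
Silent Waters | Perez 
Quiet Streets | Perez 
Hollow Hills  | Perez 


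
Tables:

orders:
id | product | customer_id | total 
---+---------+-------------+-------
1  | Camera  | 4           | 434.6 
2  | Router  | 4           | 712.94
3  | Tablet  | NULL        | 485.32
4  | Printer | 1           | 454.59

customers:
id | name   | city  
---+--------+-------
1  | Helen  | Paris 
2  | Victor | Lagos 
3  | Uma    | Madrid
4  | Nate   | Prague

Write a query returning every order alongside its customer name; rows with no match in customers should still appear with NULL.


LEFT JOIN keeps every row from orders (the left table); where customer_id has no match in customers, the customer columns become NULL. Walk through each order:
  - order 1 (Camera): customer_id=4 -> matches Nate
  - order 2 (Router): customer_id=4 -> matches Nate
  - order 3 (Tablet): customer_id=NULL, no match -> kept with NULL
  - order 4 (Printer): customer_id=1 -> matches Helen
All 4 rows appear; 1 has NULL customer.

SQL:
SELECT a.product, b.name AS customer
FROM orders a
LEFT JOIN customers b ON a.customer_id = b.id

Result:
product | customer
--------+---------
Camera  | Nate    
Router  | Nate    
Tablet  | NULL    
Printer | Helen   


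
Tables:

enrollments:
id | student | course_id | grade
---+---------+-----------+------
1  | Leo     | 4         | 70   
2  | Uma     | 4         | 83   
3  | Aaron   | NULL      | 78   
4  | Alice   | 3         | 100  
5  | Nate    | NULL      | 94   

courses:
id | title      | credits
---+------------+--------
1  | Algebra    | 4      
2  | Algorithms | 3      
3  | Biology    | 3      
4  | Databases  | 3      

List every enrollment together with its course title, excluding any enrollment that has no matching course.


INNER JOIN keeps only enrollments rows whose course_id matches an id in courses. Walk through each enrollment:
  - enrollment 1 (Leo): course_id=4 -> matches Databases
  - enrollment 2 (Uma): course_id=4 -> matches Databases
  - enrollment 3 (Aaron): course_id=NULL, no match -> dropped
  - enrollment 4 (Alice): course_id=3 -> matches Biology
  - enrollment 5 (Nate): course_id=NULL, no match -> dropped
So 2 of 5 rows are dropped.

SQL:
SELECT a.student, b.title AS course
FROM enrollments a
INNER JOIN courses b ON a.course_id = b.id

Result:
student | course   
--------+----------
Leo     | Databases
Uma     | Databases
Alice   | Biology  


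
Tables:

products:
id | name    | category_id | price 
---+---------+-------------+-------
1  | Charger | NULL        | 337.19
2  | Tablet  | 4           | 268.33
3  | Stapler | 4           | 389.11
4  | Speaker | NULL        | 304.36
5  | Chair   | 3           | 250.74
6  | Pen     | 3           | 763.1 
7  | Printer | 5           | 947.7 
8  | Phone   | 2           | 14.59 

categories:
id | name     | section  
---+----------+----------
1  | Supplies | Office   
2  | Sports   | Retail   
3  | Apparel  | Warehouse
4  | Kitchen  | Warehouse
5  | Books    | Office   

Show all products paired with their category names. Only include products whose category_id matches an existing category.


INNER JOIN keeps only products rows whose category_id matches an id in categories. Walk through each product:
  - product 1 (Charger): category_id=NULL, no match -> dropped
  - product 2 (Tablet): category_id=4 -> matches Kitchen
  - product 3 (Stapler): category_id=4 -> matches Kitchen
  - product 4 (Speaker): category_id=NULL, no match -> dropped
  - product 5 (Chair): category_id=3 -> matches Apparel
  - product 6 (Pen): category_id=3 -> matches Apparel
  - product 7 (Printer): category_id=5 -> matches Books
  - product 8 (Phone): category_id=2 -> matches Sports
So 2 of 8 rows are dropped.

SQL:
SELECT a.name, b.name AS category
FROM products a
INNER JOIN categories b ON a.category_id = b.id

Result:
name    | category
--------+---------
Tablet  | Kitchen 
Stapler | Kitchen 
Chair   | Apparel 
Pen     | Apparel 
Printer | Books   
Phone   | Sports  


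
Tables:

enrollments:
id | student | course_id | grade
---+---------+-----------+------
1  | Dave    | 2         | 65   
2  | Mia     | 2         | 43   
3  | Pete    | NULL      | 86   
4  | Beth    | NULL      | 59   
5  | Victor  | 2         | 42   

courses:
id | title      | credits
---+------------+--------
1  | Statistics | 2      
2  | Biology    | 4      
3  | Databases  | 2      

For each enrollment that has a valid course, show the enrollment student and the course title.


INNER JOIN keeps only enrollments rows whose course_id matches an id in courses. Walk through each enrollment:
  - enrollment 1 (Dave): course_id=2 -> matches Biology
  - enrollment 2 (Mia): course_id=2 -> matches Biology
  - enrollment 3 (Pete): course_id=NULL, no match -> dropped
  - enrollment 4 (Beth): course_id=NULL, no match -> dropped
  - enrollment 5 (Victor): course_id=2 -> matches Biology
So 2 of 5 rows are dropped.

SQL:
SELECT a.student, b.title AS course
FROM enrollments a
INNER JOIN courses b ON a.course_id = b.id

Result:
student | course 
--------+--------
Dave    | Biology
Mia     | Biology
Victor  | Biology


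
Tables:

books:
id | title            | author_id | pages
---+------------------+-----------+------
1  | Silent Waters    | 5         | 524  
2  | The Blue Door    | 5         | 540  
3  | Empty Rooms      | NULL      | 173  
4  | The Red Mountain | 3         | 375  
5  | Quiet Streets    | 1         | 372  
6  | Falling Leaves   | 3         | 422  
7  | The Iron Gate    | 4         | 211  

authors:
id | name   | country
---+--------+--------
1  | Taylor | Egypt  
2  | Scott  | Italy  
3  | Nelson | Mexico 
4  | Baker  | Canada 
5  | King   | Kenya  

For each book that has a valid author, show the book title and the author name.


INNER JOIN keeps only books rows whose author_id matches an id in authors. Walk through each book:
  - book 1 (Silent Waters): author_id=5 -> matches King
  - book 2 (The Blue Door): author_id=5 -> matches King
  - book 3 (Empty Rooms): author_id=NULL, no match -> dropped
  - book 4 (The Red Mountain): author_id=3 -> matches Nelson
  - book 5 (Quiet Streets): author_id=1 -> matches Taylor
  - book 6 (Falling Leaves): author_id=3 -> matches Nelson
  - book 7 (The Iron Gate): author_id=4 -> matches Baker
So 1 of 7 rows is dropped.

SQL:
SELECT a.title, b.name AS author
FROM books a
INNER JOIN authors b ON a.author_id = b.id

Result:
title            | author
-----------------+-------
Silent Waters    | King  
The Blue Door    | King  
The Red Mountain | Nelson
Quiet Streets    | Taylor
Falling Leaves   | Nelson
The Iron Gate    | Baker 


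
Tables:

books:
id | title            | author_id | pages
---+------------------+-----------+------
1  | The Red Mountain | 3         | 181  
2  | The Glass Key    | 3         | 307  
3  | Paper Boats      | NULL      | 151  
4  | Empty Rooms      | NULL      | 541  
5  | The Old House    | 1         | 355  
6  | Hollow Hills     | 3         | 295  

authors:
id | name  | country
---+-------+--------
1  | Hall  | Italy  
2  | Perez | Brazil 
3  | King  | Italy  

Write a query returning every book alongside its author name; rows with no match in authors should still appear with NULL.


LEFT JOIN keeps every row from books (the left table); where author_id has no match in authors, the author columns become NULL. Walk through each book:
  - book 1 (The Red Mountain): author_id=3 -> matches King
  - book 2 (The Glass Key): author_id=3 -> matches King
  - book 3 (Paper Boats): author_id=NULL, no match -> kept with NULL
  - book 4 (Empty Rooms): author_id=NULL, no match -> kept with NULL
  - book 5 (The Old House): author_id=1 -> matches Hall
  - book 6 (Hollow Hills): author_id=3 -> matches King
All 6 rows appear; 2 have NULL author.

SQL:
SELECT a.title, b.name AS author
FROM books a
LEFT JOIN authors b ON a.author_id = b.id

Result:
title            | author
-----------------+-------
The Red Mountain | King  
The Glass Key    | King  
Paper Boats      | NULL  
Empty Rooms      | NULL  
The Old House    | Hall  
Hollow Hills     | King  


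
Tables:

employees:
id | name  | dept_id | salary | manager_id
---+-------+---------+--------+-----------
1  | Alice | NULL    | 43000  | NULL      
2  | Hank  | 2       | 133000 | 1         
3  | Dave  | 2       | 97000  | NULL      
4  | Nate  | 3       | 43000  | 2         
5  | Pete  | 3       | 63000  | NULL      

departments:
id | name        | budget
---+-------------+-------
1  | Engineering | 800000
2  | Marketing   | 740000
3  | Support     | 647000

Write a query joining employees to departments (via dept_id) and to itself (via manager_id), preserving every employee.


Two LEFT JOINs from the same base table employees: one to departments via dept_id, one to employees itself via manager_id. Both are LEFT so every employee is preserved.
Match against departments:
  - employee 1 (Alice): dept_id=NULL, no match -> kept with NULL
  - employee 2 (Hank): dept_id=2 -> matches Marketing
  - employee 3 (Dave): dept_id=2 -> matches Marketing
  - employee 4 (Nate): dept_id=3 -> matches Support
  - employee 5 (Pete): dept_id=3 -> matches Support
Match against employees (self):
  - employee 1 (Alice): manager_id=NULL -> NULL
  - employee 2 (Hank): manager_id=1 -> Alice
  - employee 3 (Dave): manager_id=NULL -> NULL
  - employee 4 (Nate): manager_id=2 -> Hank
  - employee 5 (Pete): manager_id=NULL -> NULL

SQL:
SELECT a.name, b.name AS department, c.name AS manager
FROM employees a
LEFT JOIN departments b ON a.dept_id = b.id
LEFT JOIN employees c ON a.manager_id = c.id

Result:
name  | department | manager
------+------------+--------
Alice | NULL       | NULL   
Hank  | Marketing  | Alice  
Dave  | Marketing  | NULL   
Nate  | Support    | Hank   
Pete  | Support    | NULL   


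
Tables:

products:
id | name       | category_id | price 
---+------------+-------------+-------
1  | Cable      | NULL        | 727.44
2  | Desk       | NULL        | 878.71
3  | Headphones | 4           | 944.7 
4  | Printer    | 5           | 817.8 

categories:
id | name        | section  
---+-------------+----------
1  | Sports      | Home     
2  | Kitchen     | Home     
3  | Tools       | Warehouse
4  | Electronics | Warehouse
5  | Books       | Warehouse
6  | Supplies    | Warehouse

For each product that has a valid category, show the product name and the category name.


INNER JOIN keeps only products rows whose category_id matches an id in categories. Walk through each product:
  - product 1 (Cable): category_id=NULL, no match -> dropped
  - product 2 (Desk): category_id=NULL, no match -> dropped
  - product 3 (Headphones): category_id=4 -> matches Electronics
  - product 4 (Printer): category_id=5 -> matches Books
So 2 of 4 rows are dropped.

SQL:
SELECT a.name, b.name AS category
FROM products a
INNER JOIN categories b ON a.category_id = b.id

Result:
name       | category   
-----------+------------
Headphones | Electronics
Printer    | Books      


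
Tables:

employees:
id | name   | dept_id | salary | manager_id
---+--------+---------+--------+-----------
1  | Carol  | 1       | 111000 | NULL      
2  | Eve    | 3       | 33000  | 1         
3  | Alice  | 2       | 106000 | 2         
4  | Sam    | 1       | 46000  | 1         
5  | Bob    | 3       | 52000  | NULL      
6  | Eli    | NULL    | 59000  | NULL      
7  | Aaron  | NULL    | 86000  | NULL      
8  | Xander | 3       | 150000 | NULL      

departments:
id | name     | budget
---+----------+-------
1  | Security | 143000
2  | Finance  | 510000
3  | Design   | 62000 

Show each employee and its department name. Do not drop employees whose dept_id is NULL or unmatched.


LEFT JOIN keeps every row from employees (the left table); where dept_id has no match in departments, the department columns become NULL. Walk through each employee:
  - employee 1 (Carol): dept_id=1 -> matches Security
  - employee 2 (Eve): dept_id=3 -> matches Design
  - employee 3 (Alice): dept_id=2 -> matches Finance
  - employee 4 (Sam): dept_id=1 -> matches Security
  - employee 5 (Bob): dept_id=3 -> matches Design
  - employee 6 (Eli): dept_id=NULL, no match -> kept with NULL
  - employee 7 (Aaron): dept_id=NULL, no match -> kept with NULL
  - employee 8 (Xander): dept_id=3 -> matches Design
All 8 rows appear; 2 have NULL department.

SQL:
SELECT a.name, b.name AS department
FROM employees a
LEFT JOIN departments b ON a.dept_id = b.id

Result:
name   | department
-------+-----------
Carol  | Security  
Eve    | Design    
Alice  | Finance   
Sam    | Security  
Bob    | Design    
Eli    | NULL      
Aaron  | NULL      
Xander | Design    
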